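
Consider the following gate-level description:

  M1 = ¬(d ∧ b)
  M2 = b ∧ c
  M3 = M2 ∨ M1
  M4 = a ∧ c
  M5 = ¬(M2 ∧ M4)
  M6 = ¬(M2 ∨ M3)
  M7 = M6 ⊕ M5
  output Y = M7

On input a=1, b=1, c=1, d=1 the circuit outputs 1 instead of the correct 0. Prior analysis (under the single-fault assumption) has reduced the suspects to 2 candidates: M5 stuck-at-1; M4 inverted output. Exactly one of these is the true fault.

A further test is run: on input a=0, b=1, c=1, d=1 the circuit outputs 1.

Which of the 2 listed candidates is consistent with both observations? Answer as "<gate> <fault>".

Evaluate each candidate on input a=0, b=1, c=1, d=1:
  M5 stuck-at-1: M1=0, M2=1, M3=1, M4=0, M5=1 [stuck-at-1], M6=0, M7=1 → 1 — matches
  M4 inverted output: M1=0, M2=1, M3=1, M4=1 [inverted output], M5=0, M6=0, M7=0 → 0 — eliminated
Only M5 stuck-at-1 reproduces the observed 1.

M5 stuck-at-1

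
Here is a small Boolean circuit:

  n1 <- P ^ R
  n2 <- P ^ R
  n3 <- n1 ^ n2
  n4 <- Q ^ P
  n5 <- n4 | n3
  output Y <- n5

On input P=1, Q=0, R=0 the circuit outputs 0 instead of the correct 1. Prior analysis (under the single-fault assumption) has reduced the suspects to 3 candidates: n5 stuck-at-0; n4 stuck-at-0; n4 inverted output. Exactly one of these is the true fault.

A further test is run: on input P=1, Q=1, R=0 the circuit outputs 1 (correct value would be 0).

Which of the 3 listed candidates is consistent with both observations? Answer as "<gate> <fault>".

n4 inverted output

Evaluate each candidate on input P=1, Q=1, R=0:
  n5 stuck-at-0: n1=1, n2=1, n3=0, n4=0, n5=0 [stuck-at-0] → 0 — eliminated
  n4 stuck-at-0: n1=1, n2=1, n3=0, n4=0 [stuck-at-0], n5=0 → 0 — eliminated
  n4 inverted output: n1=1, n2=1, n3=0, n4=1 [inverted output], n5=1 → 1 — matches
Only n4 inverted output reproduces the observed 1.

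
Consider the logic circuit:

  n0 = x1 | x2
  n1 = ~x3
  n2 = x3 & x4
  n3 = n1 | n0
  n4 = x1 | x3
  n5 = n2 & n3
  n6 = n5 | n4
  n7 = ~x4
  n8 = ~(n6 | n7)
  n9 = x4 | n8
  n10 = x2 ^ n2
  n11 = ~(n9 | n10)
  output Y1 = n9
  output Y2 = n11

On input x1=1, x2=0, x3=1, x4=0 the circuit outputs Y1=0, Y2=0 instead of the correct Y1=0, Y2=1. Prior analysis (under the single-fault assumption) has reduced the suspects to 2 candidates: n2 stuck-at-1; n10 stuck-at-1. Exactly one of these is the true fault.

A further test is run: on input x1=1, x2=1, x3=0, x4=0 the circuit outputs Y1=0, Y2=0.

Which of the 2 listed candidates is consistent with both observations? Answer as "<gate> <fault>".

Evaluate each candidate on input x1=1, x2=1, x3=0, x4=0:
  n2 stuck-at-1: n0=1, n1=1, n2=1 [stuck-at-1], n3=1, n4=1, n5=1, n6=1, n7=1, n8=0, n9=0, n10=0, n11=1 → Y1=0, Y2=1 — eliminated
  n10 stuck-at-1: n0=1, n1=1, n2=0, n3=1, n4=1, n5=0, n6=1, n7=1, n8=0, n9=0, n10=1 [stuck-at-1], n11=0 → Y1=0, Y2=0 — matches
Only n10 stuck-at-1 reproduces the observed Y1=0, Y2=0.

n10 stuck-at-1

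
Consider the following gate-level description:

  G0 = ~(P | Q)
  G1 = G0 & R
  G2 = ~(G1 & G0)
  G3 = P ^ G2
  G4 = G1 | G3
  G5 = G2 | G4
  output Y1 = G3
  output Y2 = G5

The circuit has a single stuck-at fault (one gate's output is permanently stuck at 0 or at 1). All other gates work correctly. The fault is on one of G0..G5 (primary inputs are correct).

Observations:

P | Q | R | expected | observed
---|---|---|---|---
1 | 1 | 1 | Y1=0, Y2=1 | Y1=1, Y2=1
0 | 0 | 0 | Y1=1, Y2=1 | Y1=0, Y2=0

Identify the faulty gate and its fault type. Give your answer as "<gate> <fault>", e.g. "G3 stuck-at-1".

Fault-free values for test 1 (P=1, Q=1, R=1): G0=0, G1=0, G2=1, G3=0, G4=0, G5=1, giving Y1=0, Y2=1. Observed Y1=1, Y2=1.
Test 1: faults giving observed Y1=1, Y2=1 are {G0 stuck-at-1, G2 stuck-at-0, G3 stuck-at-1}.
Test 2 (P=0, Q=0, R=0): fault-free G0=1, G1=0, G2=1, G3=1, G4=1, G5=1 → Y1=1, Y2=1; observed Y1=0, Y2=0. Eliminates G0 stuck-at-1, G3 stuck-at-1.
Only G2 stuck-at-0 is consistent with every test.

G2 stuck-at-0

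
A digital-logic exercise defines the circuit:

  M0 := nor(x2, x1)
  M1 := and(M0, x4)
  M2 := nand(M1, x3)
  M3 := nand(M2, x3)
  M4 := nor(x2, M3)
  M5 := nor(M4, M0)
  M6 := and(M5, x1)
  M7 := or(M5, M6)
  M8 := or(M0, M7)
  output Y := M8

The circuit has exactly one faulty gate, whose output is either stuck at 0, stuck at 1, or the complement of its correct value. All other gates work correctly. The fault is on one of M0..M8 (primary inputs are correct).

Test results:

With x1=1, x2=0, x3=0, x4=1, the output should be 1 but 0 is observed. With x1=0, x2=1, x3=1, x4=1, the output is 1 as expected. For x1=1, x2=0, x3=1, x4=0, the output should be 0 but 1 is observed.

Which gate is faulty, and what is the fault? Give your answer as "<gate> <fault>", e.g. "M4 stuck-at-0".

Fault-free values for test 1 (x1=1, x2=0, x3=0, x4=1): M0=0, M1=0, M2=1, M3=1, M4=0, M5=1, M6=1, M7=1, M8=1, giving Y=1. Observed 0.
Test 1: faults giving observed 0 are {M3 stuck-at-0, M3 inverted output, M4 stuck-at-1, M4 inverted output, M5 stuck-at-0, M5 inverted output, M7 stuck-at-0, M7 inverted output, M8 stuck-at-0, M8 inverted output}.
Test 2 (x1=0, x2=1, x3=1, x4=1): fault-free M0=0, M1=0, M2=1, M3=0, M4=0, M5=1, M6=0, M7=1, M8=1 → 1; observed 1. Eliminates M4 stuck-at-1, M4 inverted output, M5 stuck-at-0, M5 inverted output, M7 stuck-at-0, M7 inverted output, M8 stuck-at-0, M8 inverted output.
Test 3 (x1=1, x2=0, x3=1, x4=0): fault-free M0=0, M1=0, M2=1, M3=0, M4=1, M5=0, M6=0, M7=0, M8=0 → 0; observed 1. Eliminates M3 stuck-at-0.
Only M3 inverted output is consistent with every test.

M3 inverted output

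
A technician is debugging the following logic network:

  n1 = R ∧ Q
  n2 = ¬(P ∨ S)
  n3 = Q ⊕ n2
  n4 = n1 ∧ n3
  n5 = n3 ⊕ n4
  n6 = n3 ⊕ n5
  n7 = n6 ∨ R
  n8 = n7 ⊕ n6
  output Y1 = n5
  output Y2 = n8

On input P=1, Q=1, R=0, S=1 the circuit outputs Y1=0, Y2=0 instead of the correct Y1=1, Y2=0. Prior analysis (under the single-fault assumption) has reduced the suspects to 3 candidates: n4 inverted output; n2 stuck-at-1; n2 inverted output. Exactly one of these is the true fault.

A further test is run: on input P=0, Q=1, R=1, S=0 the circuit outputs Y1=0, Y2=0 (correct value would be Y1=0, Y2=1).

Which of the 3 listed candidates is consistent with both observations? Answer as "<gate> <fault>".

n2 inverted output

Evaluate each candidate on input P=0, Q=1, R=1, S=0:
  n4 inverted output: n1=1, n2=1, n3=0, n4=1 [inverted output], n5=1, n6=1, n7=1, n8=0 → Y1=1, Y2=0 — eliminated
  n2 stuck-at-1: n1=1, n2=1 [stuck-at-1], n3=0, n4=0, n5=0, n6=0, n7=1, n8=1 → Y1=0, Y2=1 — eliminated
  n2 inverted output: n1=1, n2=0 [inverted output], n3=1, n4=1, n5=0, n6=1, n7=1, n8=0 → Y1=0, Y2=0 — matches
Only n2 inverted output reproduces the observed Y1=0, Y2=0.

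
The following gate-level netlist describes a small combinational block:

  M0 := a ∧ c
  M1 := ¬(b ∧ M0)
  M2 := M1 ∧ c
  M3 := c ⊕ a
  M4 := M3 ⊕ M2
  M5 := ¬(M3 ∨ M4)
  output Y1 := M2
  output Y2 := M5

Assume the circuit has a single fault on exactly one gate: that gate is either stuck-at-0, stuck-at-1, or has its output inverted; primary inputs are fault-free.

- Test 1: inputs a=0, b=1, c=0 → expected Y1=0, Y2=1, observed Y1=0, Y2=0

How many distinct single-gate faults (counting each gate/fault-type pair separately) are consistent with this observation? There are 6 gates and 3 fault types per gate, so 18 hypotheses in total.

6

Fault-free: M0=0, M1=1, M2=0, M3=0, M4=0, M5=1 → Y1=0, Y2=1. Observed Y1=0, Y2=0.
  M0: none of the 3 fault types match ✗
  M1: none of the 3 fault types match ✗
  M2: none of the 3 fault types match ✗
  M3: stuck-at-1, inverted output ✓; others ✗
  M4: stuck-at-1, inverted output ✓; others ✗
  M5: stuck-at-0, inverted output ✓; others ✗
Consistent faults: {M3 stuck-at-1, M3 inverted output, M4 stuck-at-1, M4 inverted output, M5 stuck-at-0, M5 inverted output} — 6 in all.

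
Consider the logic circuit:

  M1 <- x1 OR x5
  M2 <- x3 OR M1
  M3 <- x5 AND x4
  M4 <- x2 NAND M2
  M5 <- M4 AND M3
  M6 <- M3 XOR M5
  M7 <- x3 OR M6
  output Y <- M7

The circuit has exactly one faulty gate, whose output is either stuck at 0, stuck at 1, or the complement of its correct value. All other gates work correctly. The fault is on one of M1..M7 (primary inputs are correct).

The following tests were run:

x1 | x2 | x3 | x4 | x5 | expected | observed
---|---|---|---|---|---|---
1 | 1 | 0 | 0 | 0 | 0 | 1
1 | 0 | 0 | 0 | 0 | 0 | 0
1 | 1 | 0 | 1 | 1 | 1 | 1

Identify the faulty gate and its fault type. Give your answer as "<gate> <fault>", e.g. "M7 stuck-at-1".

M3 stuck-at-1

Fault-free values for test 1 (x1=1, x2=1, x3=0, x4=0, x5=0): M1=1, M2=1, M3=0, M4=0, M5=0, M6=0, M7=0, giving Y=0. Observed 1.
Test 1: faults giving observed 1 are {M3 stuck-at-1, M3 inverted output, M5 stuck-at-1, M5 inverted output, M6 stuck-at-1, M6 inverted output, M7 stuck-at-1, M7 inverted output}.
Test 2 (x1=1, x2=0, x3=0, x4=0, x5=0): fault-free M1=1, M2=1, M3=0, M4=1, M5=0, M6=0, M7=0 → 0; observed 0. Eliminates M5 stuck-at-1, M5 inverted output, M6 stuck-at-1, M6 inverted output, M7 stuck-at-1, M7 inverted output.
Test 3 (x1=1, x2=1, x3=0, x4=1, x5=1): fault-free M1=1, M2=1, M3=1, M4=0, M5=0, M6=1, M7=1 → 1; observed 1. Eliminates M3 inverted output.
Only M3 stuck-at-1 is consistent with every test.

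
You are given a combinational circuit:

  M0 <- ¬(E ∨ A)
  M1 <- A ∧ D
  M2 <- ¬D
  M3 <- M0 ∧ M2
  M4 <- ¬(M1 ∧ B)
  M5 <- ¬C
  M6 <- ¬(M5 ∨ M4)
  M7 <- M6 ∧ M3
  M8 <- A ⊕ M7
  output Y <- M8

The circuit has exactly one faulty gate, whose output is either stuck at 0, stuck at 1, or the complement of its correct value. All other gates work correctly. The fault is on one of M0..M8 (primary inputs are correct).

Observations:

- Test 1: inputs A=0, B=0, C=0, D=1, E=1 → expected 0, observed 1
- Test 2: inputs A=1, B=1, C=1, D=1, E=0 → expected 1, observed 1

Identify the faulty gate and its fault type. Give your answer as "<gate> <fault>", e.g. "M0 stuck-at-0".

M8 stuck-at-1

Fault-free values for test 1 (A=0, B=0, C=0, D=1, E=1): M0=0, M1=0, M2=0, M3=0, M4=1, M5=1, M6=0, M7=0, M8=0, giving Y=0. Observed 1.
Test 1: faults giving observed 1 are {M7 stuck-at-1, M7 inverted output, M8 stuck-at-1, M8 inverted output}.
Test 2 (A=1, B=1, C=1, D=1, E=0): fault-free M0=0, M1=1, M2=0, M3=0, M4=0, M5=0, M6=1, M7=0, M8=1 → 1; observed 1. Eliminates M7 stuck-at-1, M7 inverted output, M8 inverted output.
Only M8 stuck-at-1 is consistent with every test.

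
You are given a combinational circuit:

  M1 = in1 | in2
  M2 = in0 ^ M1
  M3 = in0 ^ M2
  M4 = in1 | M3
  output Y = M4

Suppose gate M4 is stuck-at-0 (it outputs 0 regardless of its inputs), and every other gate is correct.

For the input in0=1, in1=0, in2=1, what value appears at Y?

Propagate with M4 forced: M1=1, M2=0, M3=1, M4=0 [stuck-at-0].
So Y = 0. (Without the fault it would be 1.)

0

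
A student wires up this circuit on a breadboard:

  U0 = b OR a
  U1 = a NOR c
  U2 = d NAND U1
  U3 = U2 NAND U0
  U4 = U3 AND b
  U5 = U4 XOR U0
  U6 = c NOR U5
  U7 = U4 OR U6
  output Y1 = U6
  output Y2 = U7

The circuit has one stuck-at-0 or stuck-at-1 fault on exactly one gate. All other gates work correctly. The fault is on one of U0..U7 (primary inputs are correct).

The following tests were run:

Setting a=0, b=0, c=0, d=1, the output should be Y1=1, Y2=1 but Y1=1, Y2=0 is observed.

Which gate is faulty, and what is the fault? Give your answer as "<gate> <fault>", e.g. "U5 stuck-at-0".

Fault-free values for test 1 (a=0, b=0, c=0, d=1): U0=0, U1=1, U2=0, U3=1, U4=0, U5=0, U6=1, U7=1, giving Y1=1, Y2=1. Observed Y1=1, Y2=0.
Test 1: faults giving observed Y1=1, Y2=0 are {U7 stuck-at-0}.
Only U7 stuck-at-0 is consistent with every test.

U7 stuck-at-0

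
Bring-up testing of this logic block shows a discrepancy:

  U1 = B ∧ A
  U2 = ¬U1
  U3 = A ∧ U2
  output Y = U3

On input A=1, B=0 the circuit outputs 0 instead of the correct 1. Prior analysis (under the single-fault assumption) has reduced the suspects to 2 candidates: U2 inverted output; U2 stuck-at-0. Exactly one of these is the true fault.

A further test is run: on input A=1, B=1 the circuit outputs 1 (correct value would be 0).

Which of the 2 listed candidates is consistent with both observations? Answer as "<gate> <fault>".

U2 inverted output

Evaluate each candidate on input A=1, B=1:
  U2 inverted output: U1=1, U2=1 [inverted output], U3=1 → 1 — matches
  U2 stuck-at-0: U1=1, U2=0 [stuck-at-0], U3=0 → 0 — eliminated
Only U2 inverted output reproduces the observed 1.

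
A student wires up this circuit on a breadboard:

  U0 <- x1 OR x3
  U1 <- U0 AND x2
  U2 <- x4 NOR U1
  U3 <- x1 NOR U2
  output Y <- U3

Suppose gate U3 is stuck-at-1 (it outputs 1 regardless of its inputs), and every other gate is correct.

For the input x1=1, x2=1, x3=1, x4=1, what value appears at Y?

Propagate with U3 forced: U0=1, U1=1, U2=0, U3=1 [stuck-at-1].
So Y = 1. (Without the fault it would be 0.)

1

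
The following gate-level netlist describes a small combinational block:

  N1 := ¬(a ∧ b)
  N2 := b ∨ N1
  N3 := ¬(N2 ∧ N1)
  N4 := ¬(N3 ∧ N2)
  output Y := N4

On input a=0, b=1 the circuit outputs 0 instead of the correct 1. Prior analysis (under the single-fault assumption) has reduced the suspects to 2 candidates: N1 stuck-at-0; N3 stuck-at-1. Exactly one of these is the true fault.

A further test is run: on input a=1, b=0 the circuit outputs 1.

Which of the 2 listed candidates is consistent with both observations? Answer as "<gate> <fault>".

N1 stuck-at-0

Evaluate each candidate on input a=1, b=0:
  N1 stuck-at-0: N1=0 [stuck-at-0], N2=0, N3=1, N4=1 → 1 — matches
  N3 stuck-at-1: N1=1, N2=1, N3=1 [stuck-at-1], N4=0 → 0 — eliminated
Only N1 stuck-at-0 reproduces the observed 1.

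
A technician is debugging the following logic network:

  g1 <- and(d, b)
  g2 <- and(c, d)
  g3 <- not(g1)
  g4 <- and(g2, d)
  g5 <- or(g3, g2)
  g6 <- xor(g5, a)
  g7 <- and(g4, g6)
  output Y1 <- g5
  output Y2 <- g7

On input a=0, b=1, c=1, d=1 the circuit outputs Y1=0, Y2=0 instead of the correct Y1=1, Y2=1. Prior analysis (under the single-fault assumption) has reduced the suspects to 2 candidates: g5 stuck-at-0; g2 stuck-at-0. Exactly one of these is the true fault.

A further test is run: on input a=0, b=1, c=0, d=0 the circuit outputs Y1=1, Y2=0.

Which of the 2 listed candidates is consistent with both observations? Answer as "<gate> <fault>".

g2 stuck-at-0

Evaluate each candidate on input a=0, b=1, c=0, d=0:
  g5 stuck-at-0: g1=0, g2=0, g3=1, g4=0, g5=0 [stuck-at-0], g6=0, g7=0 → Y1=0, Y2=0 — eliminated
  g2 stuck-at-0: g1=0, g2=0 [stuck-at-0], g3=1, g4=0, g5=1, g6=1, g7=0 → Y1=1, Y2=0 — matches
Only g2 stuck-at-0 reproduces the observed Y1=1, Y2=0.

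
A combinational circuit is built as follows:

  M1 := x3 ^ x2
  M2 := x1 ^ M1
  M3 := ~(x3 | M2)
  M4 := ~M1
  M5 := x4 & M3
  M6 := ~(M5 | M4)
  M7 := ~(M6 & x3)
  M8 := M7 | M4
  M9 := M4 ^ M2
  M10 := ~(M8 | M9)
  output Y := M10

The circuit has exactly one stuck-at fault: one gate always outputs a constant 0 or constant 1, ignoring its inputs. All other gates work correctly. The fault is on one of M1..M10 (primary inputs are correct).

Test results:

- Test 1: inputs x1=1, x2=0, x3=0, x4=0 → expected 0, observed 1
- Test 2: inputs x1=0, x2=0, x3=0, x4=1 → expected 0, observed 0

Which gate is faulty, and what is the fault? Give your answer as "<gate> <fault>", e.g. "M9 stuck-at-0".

Fault-free values for test 1 (x1=1, x2=0, x3=0, x4=0): M1=0, M2=1, M3=0, M4=1, M5=0, M6=0, M7=1, M8=1, M9=0, M10=0, giving Y=0. Observed 1.
Test 1: faults giving observed 1 are {M8 stuck-at-0, M10 stuck-at-1}.
Test 2 (x1=0, x2=0, x3=0, x4=1): fault-free M1=0, M2=0, M3=1, M4=1, M5=1, M6=0, M7=1, M8=1, M9=1, M10=0 → 0; observed 0. Eliminates M10 stuck-at-1.
Only M8 stuck-at-0 is consistent with every test.

M8 stuck-at-0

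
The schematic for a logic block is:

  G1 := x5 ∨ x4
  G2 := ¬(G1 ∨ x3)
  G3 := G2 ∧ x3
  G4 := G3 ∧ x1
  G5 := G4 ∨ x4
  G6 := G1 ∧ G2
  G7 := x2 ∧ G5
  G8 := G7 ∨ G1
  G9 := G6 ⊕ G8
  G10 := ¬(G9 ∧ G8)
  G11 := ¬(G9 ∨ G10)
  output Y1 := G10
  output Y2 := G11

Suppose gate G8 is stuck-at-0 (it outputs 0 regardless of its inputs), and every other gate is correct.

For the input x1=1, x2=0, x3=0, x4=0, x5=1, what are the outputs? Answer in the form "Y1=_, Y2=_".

Y1=1, Y2=0

Propagate with G8 forced: G1=1, G2=0, G3=0, G4=0, G5=0, G6=0, G7=0, G8=0 [stuck-at-0], G9=0, G10=1, G11=0.
So the outputs are Y1=1, Y2=0. (Without the fault they would be Y1=0, Y2=0.)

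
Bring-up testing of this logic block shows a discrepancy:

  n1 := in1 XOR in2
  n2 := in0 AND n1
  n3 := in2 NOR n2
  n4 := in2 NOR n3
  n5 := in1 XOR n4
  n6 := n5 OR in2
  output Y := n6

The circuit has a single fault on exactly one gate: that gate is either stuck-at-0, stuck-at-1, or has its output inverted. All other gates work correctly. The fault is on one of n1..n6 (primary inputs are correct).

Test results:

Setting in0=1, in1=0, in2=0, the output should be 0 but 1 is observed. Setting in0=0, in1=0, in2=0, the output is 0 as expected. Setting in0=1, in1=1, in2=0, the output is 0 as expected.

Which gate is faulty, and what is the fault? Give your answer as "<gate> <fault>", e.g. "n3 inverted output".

Fault-free values for test 1 (in0=1, in1=0, in2=0): n1=0, n2=0, n3=1, n4=0, n5=0, n6=0, giving Y=0. Observed 1.
Test 1: faults giving observed 1 are {n1 stuck-at-1, n1 inverted output, n2 stuck-at-1, n2 inverted output, n3 stuck-at-0, n3 inverted output, n4 stuck-at-1, n4 inverted output, n5 stuck-at-1, n5 inverted output, n6 stuck-at-1, n6 inverted output}.
Test 2 (in0=0, in1=0, in2=0): fault-free n1=0, n2=0, n3=1, n4=0, n5=0, n6=0 → 0; observed 0. Eliminates n2 stuck-at-1, n2 inverted output, n3 stuck-at-0, n3 inverted output, n4 stuck-at-1, n4 inverted output, n5 stuck-at-1, n5 inverted output, n6 stuck-at-1, n6 inverted output.
Test 3 (in0=1, in1=1, in2=0): fault-free n1=1, n2=1, n3=0, n4=1, n5=0, n6=0 → 0; observed 0. Eliminates n1 inverted output.
Only n1 stuck-at-1 is consistent with every test.

n1 stuck-at-1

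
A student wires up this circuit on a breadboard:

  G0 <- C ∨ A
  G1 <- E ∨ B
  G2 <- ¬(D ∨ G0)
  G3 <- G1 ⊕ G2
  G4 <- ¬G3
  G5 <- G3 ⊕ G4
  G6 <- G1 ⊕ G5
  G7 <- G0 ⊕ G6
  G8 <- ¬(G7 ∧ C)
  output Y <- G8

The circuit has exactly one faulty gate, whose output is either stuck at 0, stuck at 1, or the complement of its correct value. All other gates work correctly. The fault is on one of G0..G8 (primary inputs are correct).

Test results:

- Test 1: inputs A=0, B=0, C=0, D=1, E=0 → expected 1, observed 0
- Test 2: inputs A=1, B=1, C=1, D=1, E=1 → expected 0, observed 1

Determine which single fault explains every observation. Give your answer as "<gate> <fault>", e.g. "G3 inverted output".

G8 inverted output

Fault-free values for test 1 (A=0, B=0, C=0, D=1, E=0): G0=0, G1=0, G2=0, G3=0, G4=1, G5=1, G6=1, G7=1, G8=1, giving Y=1. Observed 0.
Test 1: faults giving observed 0 are {G8 stuck-at-0, G8 inverted output}.
Test 2 (A=1, B=1, C=1, D=1, E=1): fault-free G0=1, G1=1, G2=0, G3=1, G4=0, G5=1, G6=0, G7=1, G8=0 → 0; observed 1. Eliminates G8 stuck-at-0.
Only G8 inverted output is consistent with every test.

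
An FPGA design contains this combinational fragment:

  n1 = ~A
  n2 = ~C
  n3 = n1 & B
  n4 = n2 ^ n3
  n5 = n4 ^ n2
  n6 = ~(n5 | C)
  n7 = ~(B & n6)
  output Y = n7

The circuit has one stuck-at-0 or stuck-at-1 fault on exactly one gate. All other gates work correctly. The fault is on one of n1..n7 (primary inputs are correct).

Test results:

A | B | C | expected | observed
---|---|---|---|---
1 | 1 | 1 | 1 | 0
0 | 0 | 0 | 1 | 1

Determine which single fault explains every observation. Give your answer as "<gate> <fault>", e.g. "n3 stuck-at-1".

n6 stuck-at-1

Fault-free values for test 1 (A=1, B=1, C=1): n1=0, n2=0, n3=0, n4=0, n5=0, n6=0, n7=1, giving Y=1. Observed 0.
Test 1: faults giving observed 0 are {n6 stuck-at-1, n7 stuck-at-0}.
Test 2 (A=0, B=0, C=0): fault-free n1=1, n2=1, n3=0, n4=1, n5=0, n6=1, n7=1 → 1; observed 1. Eliminates n7 stuck-at-0.
Only n6 stuck-at-1 is consistent with every test.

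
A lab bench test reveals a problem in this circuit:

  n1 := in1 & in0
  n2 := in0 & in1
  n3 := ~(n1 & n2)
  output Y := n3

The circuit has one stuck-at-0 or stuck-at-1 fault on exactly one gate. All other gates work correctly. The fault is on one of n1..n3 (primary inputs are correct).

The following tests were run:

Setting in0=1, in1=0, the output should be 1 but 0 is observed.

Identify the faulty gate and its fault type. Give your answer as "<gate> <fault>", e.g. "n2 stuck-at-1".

n3 stuck-at-0

Fault-free values for test 1 (in0=1, in1=0): n1=0, n2=0, n3=1, giving Y=1. Observed 0.
Test 1: faults giving observed 0 are {n3 stuck-at-0}.
Only n3 stuck-at-0 is consistent with every test.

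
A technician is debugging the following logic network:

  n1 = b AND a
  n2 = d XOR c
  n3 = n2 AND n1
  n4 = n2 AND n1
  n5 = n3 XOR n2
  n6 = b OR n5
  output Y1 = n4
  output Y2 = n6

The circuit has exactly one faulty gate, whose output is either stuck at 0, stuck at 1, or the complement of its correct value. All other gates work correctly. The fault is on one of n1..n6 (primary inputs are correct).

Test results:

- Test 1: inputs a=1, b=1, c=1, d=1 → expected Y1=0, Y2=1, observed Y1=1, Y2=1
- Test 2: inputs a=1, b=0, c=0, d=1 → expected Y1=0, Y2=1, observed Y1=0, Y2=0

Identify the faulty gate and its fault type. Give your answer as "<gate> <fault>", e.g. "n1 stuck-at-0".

Fault-free values for test 1 (a=1, b=1, c=1, d=1): n1=1, n2=0, n3=0, n4=0, n5=0, n6=1, giving Y1=0, Y2=1. Observed Y1=1, Y2=1.
Test 1: faults giving observed Y1=1, Y2=1 are {n2 stuck-at-1, n2 inverted output, n4 stuck-at-1, n4 inverted output}.
Test 2 (a=1, b=0, c=0, d=1): fault-free n1=0, n2=1, n3=0, n4=0, n5=1, n6=1 → Y1=0, Y2=1; observed Y1=0, Y2=0. Eliminates n2 stuck-at-1, n4 stuck-at-1, n4 inverted output.
Only n2 inverted output is consistent with every test.

n2 inverted output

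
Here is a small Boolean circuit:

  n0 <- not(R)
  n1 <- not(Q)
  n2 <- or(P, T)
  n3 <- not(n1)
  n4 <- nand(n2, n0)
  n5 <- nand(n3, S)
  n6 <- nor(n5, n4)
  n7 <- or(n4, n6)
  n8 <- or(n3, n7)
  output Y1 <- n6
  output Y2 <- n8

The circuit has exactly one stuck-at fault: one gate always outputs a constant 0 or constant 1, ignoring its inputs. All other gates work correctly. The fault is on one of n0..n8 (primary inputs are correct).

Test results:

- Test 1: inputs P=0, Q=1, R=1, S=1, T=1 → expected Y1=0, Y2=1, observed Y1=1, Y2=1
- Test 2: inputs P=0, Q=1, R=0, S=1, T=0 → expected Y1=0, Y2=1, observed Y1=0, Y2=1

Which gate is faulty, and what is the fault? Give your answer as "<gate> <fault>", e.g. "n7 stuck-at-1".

n0 stuck-at-1

Fault-free values for test 1 (P=0, Q=1, R=1, S=1, T=1): n0=0, n1=0, n2=1, n3=1, n4=1, n5=0, n6=0, n7=1, n8=1, giving Y1=0, Y2=1. Observed Y1=1, Y2=1.
Test 1: faults giving observed Y1=1, Y2=1 are {n0 stuck-at-1, n4 stuck-at-0, n6 stuck-at-1}.
Test 2 (P=0, Q=1, R=0, S=1, T=0): fault-free n0=1, n1=0, n2=0, n3=1, n4=1, n5=0, n6=0, n7=1, n8=1 → Y1=0, Y2=1; observed Y1=0, Y2=1. Eliminates n4 stuck-at-0, n6 stuck-at-1.
Only n0 stuck-at-1 is consistent with every test.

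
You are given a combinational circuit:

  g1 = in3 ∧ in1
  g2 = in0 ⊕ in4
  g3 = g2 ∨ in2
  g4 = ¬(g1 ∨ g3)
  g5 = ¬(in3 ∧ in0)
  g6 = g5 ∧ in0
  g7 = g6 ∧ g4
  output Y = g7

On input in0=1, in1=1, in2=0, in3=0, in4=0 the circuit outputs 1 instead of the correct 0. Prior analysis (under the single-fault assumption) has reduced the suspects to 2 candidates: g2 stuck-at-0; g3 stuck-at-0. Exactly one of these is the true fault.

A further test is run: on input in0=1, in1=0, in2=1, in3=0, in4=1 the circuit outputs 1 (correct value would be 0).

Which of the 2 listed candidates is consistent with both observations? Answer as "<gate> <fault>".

Evaluate each candidate on input in0=1, in1=0, in2=1, in3=0, in4=1:
  g2 stuck-at-0: g1=0, g2=0 [stuck-at-0], g3=1, g4=0, g5=1, g6=1, g7=0 → 0 — eliminated
  g3 stuck-at-0: g1=0, g2=0, g3=0 [stuck-at-0], g4=1, g5=1, g6=1, g7=1 → 1 — matches
Only g3 stuck-at-0 reproduces the observed 1.

g3 stuck-at-0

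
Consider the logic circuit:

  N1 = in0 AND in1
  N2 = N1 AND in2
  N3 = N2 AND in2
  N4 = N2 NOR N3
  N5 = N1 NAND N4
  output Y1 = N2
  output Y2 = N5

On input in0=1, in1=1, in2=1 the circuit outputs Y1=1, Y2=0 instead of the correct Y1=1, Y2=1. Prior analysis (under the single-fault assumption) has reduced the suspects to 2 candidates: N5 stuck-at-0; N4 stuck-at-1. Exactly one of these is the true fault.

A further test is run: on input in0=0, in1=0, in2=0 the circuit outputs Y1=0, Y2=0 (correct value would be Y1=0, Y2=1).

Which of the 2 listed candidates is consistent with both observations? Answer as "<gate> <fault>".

Evaluate each candidate on input in0=0, in1=0, in2=0:
  N5 stuck-at-0: N1=0, N2=0, N3=0, N4=1, N5=0 [stuck-at-0] → Y1=0, Y2=0 — matches
  N4 stuck-at-1: N1=0, N2=0, N3=0, N4=1 [stuck-at-1], N5=1 → Y1=0, Y2=1 — eliminated
Only N5 stuck-at-0 reproduces the observed Y1=0, Y2=0.

N5 stuck-at-0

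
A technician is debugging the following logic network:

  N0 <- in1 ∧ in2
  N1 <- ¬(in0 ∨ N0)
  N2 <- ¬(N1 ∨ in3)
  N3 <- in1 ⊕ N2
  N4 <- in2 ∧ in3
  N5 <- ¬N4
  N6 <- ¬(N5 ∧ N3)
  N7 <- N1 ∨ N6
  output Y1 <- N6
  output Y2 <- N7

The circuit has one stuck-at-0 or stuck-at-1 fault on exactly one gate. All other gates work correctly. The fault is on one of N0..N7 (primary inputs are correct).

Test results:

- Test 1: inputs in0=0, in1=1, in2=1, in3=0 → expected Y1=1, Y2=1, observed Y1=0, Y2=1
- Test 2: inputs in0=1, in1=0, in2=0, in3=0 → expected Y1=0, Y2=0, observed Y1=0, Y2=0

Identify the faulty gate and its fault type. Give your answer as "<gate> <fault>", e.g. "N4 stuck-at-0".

Fault-free values for test 1 (in0=0, in1=1, in2=1, in3=0): N0=1, N1=0, N2=1, N3=0, N4=0, N5=1, N6=1, N7=1, giving Y1=1, Y2=1. Observed Y1=0, Y2=1.
Test 1: faults giving observed Y1=0, Y2=1 are {N0 stuck-at-0, N1 stuck-at-1}.
Test 2 (in0=1, in1=0, in2=0, in3=0): fault-free N0=0, N1=0, N2=1, N3=1, N4=0, N5=1, N6=0, N7=0 → Y1=0, Y2=0; observed Y1=0, Y2=0. Eliminates N1 stuck-at-1.
Only N0 stuck-at-0 is consistent with every test.

N0 stuck-at-0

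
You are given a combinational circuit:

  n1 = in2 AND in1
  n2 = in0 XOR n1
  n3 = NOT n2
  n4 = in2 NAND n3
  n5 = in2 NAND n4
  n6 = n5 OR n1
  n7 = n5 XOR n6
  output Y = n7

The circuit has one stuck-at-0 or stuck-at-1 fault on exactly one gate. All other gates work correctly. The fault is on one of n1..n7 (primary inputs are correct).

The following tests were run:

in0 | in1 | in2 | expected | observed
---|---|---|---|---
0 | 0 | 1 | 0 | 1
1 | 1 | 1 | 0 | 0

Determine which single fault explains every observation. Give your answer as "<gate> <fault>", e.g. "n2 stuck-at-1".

Fault-free values for test 1 (in0=0, in1=0, in2=1): n1=0, n2=0, n3=1, n4=0, n5=1, n6=1, n7=0, giving Y=0. Observed 1.
Test 1: faults giving observed 1 are {n1 stuck-at-1, n6 stuck-at-0, n7 stuck-at-1}.
Test 2 (in0=1, in1=1, in2=1): fault-free n1=1, n2=0, n3=1, n4=0, n5=1, n6=1, n7=0 → 0; observed 0. Eliminates n6 stuck-at-0, n7 stuck-at-1.
Only n1 stuck-at-1 is consistent with every test.

n1 stuck-at-1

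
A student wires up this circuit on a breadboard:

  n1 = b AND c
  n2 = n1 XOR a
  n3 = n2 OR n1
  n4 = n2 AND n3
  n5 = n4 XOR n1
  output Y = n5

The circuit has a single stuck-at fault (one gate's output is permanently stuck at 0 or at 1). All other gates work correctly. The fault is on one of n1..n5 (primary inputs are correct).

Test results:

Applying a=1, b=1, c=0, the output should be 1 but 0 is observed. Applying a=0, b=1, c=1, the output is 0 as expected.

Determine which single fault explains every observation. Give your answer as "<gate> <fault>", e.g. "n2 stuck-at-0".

n5 stuck-at-0

Fault-free values for test 1 (a=1, b=1, c=0): n1=0, n2=1, n3=1, n4=1, n5=1, giving Y=1. Observed 0.
Test 1: faults giving observed 0 are {n2 stuck-at-0, n3 stuck-at-0, n4 stuck-at-0, n5 stuck-at-0}.
Test 2 (a=0, b=1, c=1): fault-free n1=1, n2=1, n3=1, n4=1, n5=0 → 0; observed 0. Eliminates n2 stuck-at-0, n3 stuck-at-0, n4 stuck-at-0.
Only n5 stuck-at-0 is consistent with every test.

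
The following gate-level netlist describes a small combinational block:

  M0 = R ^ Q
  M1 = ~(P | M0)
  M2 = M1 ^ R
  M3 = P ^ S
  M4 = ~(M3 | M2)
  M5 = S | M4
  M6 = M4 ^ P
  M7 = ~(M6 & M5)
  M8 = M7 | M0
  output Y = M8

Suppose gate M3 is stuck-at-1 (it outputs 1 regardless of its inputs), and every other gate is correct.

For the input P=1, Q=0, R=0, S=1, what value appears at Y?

Propagate with M3 forced: M0=0, M1=0, M2=0, M3=1 [stuck-at-1], M4=0, M5=1, M6=1, M7=0, M8=0.
So Y = 0. (Without the fault it would be 1.)

0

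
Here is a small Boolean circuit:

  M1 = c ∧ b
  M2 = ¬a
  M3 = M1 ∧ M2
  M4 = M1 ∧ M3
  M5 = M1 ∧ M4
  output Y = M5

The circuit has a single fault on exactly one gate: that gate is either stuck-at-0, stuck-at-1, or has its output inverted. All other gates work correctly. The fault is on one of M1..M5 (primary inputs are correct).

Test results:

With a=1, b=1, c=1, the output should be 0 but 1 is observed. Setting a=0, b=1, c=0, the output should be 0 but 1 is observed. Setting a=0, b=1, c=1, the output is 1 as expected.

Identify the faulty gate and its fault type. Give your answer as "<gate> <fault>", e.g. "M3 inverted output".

Fault-free values for test 1 (a=1, b=1, c=1): M1=1, M2=0, M3=0, M4=0, M5=0, giving Y=0. Observed 1.
Test 1: faults giving observed 1 are {M2 stuck-at-1, M2 inverted output, M3 stuck-at-1, M3 inverted output, M4 stuck-at-1, M4 inverted output, M5 stuck-at-1, M5 inverted output}.
Test 2 (a=0, b=1, c=0): fault-free M1=0, M2=1, M3=0, M4=0, M5=0 → 0; observed 1. Eliminates M2 stuck-at-1, M2 inverted output, M3 stuck-at-1, M3 inverted output, M4 stuck-at-1, M4 inverted output.
Test 3 (a=0, b=1, c=1): fault-free M1=1, M2=1, M3=1, M4=1, M5=1 → 1; observed 1. Eliminates M5 inverted output.
Only M5 stuck-at-1 is consistent with every test.

M5 stuck-at-1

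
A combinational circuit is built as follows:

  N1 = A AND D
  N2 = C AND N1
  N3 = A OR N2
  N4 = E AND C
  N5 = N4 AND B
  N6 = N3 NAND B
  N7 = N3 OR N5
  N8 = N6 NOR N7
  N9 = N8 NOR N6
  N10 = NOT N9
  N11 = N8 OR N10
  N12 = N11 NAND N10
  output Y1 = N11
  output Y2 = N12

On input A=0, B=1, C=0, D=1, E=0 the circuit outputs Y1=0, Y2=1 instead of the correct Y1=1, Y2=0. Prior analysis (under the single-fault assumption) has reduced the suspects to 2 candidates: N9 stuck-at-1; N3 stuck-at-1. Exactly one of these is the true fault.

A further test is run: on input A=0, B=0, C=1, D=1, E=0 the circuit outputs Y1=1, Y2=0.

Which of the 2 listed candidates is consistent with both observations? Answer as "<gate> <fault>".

Evaluate each candidate on input A=0, B=0, C=1, D=1, E=0:
  N9 stuck-at-1: N1=0, N2=0, N3=0, N4=0, N5=0, N6=1, N7=0, N8=0, N9=1 [stuck-at-1], N10=0, N11=0, N12=1 → Y1=0, Y2=1 — eliminated
  N3 stuck-at-1: N1=0, N2=0, N3=1 [stuck-at-1], N4=0, N5=0, N6=1, N7=1, N8=0, N9=0, N10=1, N11=1, N12=0 → Y1=1, Y2=0 — matches
Only N3 stuck-at-1 reproduces the observed Y1=1, Y2=0.

N3 stuck-at-1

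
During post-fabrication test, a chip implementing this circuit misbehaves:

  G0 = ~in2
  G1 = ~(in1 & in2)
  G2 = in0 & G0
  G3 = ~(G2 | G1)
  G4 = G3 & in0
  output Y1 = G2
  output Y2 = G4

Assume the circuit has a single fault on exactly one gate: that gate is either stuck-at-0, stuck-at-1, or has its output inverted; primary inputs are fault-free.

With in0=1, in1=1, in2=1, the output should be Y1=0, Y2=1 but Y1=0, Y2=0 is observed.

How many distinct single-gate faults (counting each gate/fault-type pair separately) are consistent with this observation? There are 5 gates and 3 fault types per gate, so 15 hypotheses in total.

Fault-free: G0=0, G1=0, G2=0, G3=1, G4=1 → Y1=0, Y2=1. Observed Y1=0, Y2=0.
  G0: none of the 3 fault types match ✗
  G1: stuck-at-1, inverted output ✓; others ✗
  G2: none of the 3 fault types match ✗
  G3: stuck-at-0, inverted output ✓; others ✗
  G4: stuck-at-0, inverted output ✓; others ✗
Consistent faults: {G1 stuck-at-1, G1 inverted output, G3 stuck-at-0, G3 inverted output, G4 stuck-at-0, G4 inverted output} — 6 in all.

6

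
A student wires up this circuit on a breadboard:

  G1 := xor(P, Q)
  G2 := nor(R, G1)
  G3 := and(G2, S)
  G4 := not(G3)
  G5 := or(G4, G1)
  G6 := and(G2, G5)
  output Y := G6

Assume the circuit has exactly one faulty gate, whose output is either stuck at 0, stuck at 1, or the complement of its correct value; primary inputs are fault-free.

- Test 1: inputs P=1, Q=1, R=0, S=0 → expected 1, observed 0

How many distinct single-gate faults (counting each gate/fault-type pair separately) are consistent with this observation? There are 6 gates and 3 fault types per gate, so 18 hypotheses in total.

12

Fault-free: G1=0, G2=1, G3=0, G4=1, G5=1, G6=1 → 1. Observed 0.
  G1: stuck-at-1, inverted output ✓; others ✗
  G2: stuck-at-0, inverted output ✓; others ✗
  G3: stuck-at-1, inverted output ✓; others ✗
  G4: stuck-at-0, inverted output ✓; others ✗
  G5: stuck-at-0, inverted output ✓; others ✗
  G6: stuck-at-0, inverted output ✓; others ✗
Consistent faults: {G1 stuck-at-1, G1 inverted output, G2 stuck-at-0, G2 inverted output, G3 stuck-at-1, G3 inverted output, G4 stuck-at-0, G4 inverted output, G5 stuck-at-0, G5 inverted output, G6 stuck-at-0, G6 inverted output} — 12 in all.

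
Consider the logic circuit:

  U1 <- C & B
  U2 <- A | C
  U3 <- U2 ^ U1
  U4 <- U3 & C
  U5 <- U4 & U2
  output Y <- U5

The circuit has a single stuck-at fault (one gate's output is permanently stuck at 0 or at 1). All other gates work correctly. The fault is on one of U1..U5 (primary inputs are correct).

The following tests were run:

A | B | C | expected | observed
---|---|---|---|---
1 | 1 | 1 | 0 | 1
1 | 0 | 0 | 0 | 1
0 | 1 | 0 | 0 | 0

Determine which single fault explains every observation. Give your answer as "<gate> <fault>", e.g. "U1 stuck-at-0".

U4 stuck-at-1

Fault-free values for test 1 (A=1, B=1, C=1): U1=1, U2=1, U3=0, U4=0, U5=0, giving Y=0. Observed 1.
Test 1: faults giving observed 1 are {U1 stuck-at-0, U3 stuck-at-1, U4 stuck-at-1, U5 stuck-at-1}.
Test 2 (A=1, B=0, C=0): fault-free U1=0, U2=1, U3=1, U4=0, U5=0 → 0; observed 1. Eliminates U1 stuck-at-0, U3 stuck-at-1.
Test 3 (A=0, B=1, C=0): fault-free U1=0, U2=0, U3=0, U4=0, U5=0 → 0; observed 0. Eliminates U5 stuck-at-1.
Only U4 stuck-at-1 is consistent with every test.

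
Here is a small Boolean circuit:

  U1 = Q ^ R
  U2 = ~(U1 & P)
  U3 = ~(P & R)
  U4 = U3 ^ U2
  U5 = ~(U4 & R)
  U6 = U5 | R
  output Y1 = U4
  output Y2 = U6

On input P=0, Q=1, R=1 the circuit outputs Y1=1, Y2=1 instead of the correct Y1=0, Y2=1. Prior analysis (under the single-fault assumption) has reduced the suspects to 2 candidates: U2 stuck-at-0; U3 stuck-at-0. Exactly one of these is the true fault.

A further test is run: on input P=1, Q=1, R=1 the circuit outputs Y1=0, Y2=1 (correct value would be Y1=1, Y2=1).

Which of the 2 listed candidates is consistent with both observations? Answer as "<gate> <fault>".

Evaluate each candidate on input P=1, Q=1, R=1:
  U2 stuck-at-0: U1=0, U2=0 [stuck-at-0], U3=0, U4=0, U5=1, U6=1 → Y1=0, Y2=1 — matches
  U3 stuck-at-0: U1=0, U2=1, U3=0 [stuck-at-0], U4=1, U5=0, U6=1 → Y1=1, Y2=1 — eliminated
Only U2 stuck-at-0 reproduces the observed Y1=0, Y2=1.

U2 stuck-at-0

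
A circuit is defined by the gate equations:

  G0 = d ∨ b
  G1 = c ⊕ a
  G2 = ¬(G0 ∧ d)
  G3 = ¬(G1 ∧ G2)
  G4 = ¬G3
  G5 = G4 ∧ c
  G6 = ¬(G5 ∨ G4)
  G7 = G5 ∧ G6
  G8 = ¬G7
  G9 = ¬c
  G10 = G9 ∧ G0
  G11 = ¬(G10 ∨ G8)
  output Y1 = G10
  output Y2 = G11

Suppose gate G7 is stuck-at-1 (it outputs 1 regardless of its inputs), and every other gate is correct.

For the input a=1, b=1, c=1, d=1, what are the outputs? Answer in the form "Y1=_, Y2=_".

Propagate with G7 forced: G0=1, G1=0, G2=0, G3=1, G4=0, G5=0, G6=1, G7=1 [stuck-at-1], G8=0, G9=0, G10=0, G11=1.
So the outputs are Y1=0, Y2=1. (Without the fault they would be Y1=0, Y2=0.)

Y1=0, Y2=1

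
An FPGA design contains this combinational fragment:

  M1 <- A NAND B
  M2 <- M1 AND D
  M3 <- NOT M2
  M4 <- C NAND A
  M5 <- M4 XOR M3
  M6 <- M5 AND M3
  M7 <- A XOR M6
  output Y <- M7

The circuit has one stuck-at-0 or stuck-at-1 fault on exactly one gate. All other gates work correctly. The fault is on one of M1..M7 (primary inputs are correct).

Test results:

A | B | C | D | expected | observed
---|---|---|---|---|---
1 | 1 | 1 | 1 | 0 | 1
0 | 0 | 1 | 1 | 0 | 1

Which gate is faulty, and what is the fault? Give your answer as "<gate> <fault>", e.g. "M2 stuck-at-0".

Fault-free values for test 1 (A=1, B=1, C=1, D=1): M1=0, M2=0, M3=1, M4=0, M5=1, M6=1, M7=0, giving Y=0. Observed 1.
Test 1: faults giving observed 1 are {M1 stuck-at-1, M2 stuck-at-1, M3 stuck-at-0, M4 stuck-at-1, M5 stuck-at-0, M6 stuck-at-0, M7 stuck-at-1}.
Test 2 (A=0, B=0, C=1, D=1): fault-free M1=1, M2=1, M3=0, M4=1, M5=1, M6=0, M7=0 → 0; observed 1. Eliminates M1 stuck-at-1, M2 stuck-at-1, M3 stuck-at-0, M4 stuck-at-1, M5 stuck-at-0, M6 stuck-at-0.
Only M7 stuck-at-1 is consistent with every test.

M7 stuck-at-1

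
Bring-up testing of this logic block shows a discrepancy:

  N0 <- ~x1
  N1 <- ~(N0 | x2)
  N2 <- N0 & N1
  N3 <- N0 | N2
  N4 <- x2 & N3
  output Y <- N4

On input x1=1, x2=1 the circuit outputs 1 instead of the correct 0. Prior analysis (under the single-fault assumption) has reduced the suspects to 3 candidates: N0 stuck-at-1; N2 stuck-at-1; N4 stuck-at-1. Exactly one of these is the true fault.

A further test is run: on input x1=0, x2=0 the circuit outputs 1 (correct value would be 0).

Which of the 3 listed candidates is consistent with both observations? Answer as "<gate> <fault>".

Evaluate each candidate on input x1=0, x2=0:
  N0 stuck-at-1: N0=1 [stuck-at-1], N1=0, N2=0, N3=1, N4=0 → 0 — eliminated
  N2 stuck-at-1: N0=1, N1=0, N2=1 [stuck-at-1], N3=1, N4=0 → 0 — eliminated
  N4 stuck-at-1: N0=1, N1=0, N2=0, N3=1, N4=1 [stuck-at-1] → 1 — matches
Only N4 stuck-at-1 reproduces the observed 1.

N4 stuck-at-1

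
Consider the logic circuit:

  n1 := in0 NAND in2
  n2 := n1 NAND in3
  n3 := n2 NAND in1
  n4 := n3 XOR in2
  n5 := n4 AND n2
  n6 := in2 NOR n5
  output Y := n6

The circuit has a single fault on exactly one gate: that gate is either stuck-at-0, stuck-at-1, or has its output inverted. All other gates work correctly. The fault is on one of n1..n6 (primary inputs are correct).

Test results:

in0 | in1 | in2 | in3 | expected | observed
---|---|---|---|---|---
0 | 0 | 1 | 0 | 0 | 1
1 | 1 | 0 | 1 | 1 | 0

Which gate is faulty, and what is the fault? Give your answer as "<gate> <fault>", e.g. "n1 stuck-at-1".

n6 inverted output

Fault-free values for test 1 (in0=0, in1=0, in2=1, in3=0): n1=1, n2=1, n3=1, n4=0, n5=0, n6=0, giving Y=0. Observed 1.
Test 1: faults giving observed 1 are {n6 stuck-at-1, n6 inverted output}.
Test 2 (in0=1, in1=1, in2=0, in3=1): fault-free n1=1, n2=0, n3=1, n4=1, n5=0, n6=1 → 1; observed 0. Eliminates n6 stuck-at-1.
Only n6 inverted output is consistent with every test.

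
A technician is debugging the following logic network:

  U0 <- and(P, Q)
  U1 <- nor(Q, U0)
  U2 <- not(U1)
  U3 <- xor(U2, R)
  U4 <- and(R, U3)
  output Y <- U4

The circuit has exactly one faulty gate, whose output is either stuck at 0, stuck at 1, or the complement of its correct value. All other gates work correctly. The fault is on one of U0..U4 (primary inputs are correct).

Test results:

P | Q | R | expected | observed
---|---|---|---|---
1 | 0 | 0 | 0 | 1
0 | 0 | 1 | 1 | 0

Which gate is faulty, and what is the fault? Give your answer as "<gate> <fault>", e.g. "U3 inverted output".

Fault-free values for test 1 (P=1, Q=0, R=0): U0=0, U1=1, U2=0, U3=0, U4=0, giving Y=0. Observed 1.
Test 1: faults giving observed 1 are {U4 stuck-at-1, U4 inverted output}.
Test 2 (P=0, Q=0, R=1): fault-free U0=0, U1=1, U2=0, U3=1, U4=1 → 1; observed 0. Eliminates U4 stuck-at-1.
Only U4 inverted output is consistent with every test.

U4 inverted output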